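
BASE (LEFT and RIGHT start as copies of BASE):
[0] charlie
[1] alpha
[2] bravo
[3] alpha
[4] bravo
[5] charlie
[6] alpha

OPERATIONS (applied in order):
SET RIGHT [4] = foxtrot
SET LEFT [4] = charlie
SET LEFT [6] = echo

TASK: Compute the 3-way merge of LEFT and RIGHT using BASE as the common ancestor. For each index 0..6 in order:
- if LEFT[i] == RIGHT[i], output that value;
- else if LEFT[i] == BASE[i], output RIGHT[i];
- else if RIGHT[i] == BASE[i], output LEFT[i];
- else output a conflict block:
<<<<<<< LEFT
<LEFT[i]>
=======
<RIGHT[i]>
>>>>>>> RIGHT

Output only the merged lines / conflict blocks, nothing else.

Final LEFT:  [charlie, alpha, bravo, alpha, charlie, charlie, echo]
Final RIGHT: [charlie, alpha, bravo, alpha, foxtrot, charlie, alpha]
i=0: L=charlie R=charlie -> agree -> charlie
i=1: L=alpha R=alpha -> agree -> alpha
i=2: L=bravo R=bravo -> agree -> bravo
i=3: L=alpha R=alpha -> agree -> alpha
i=4: BASE=bravo L=charlie R=foxtrot all differ -> CONFLICT
i=5: L=charlie R=charlie -> agree -> charlie
i=6: L=echo, R=alpha=BASE -> take LEFT -> echo

Answer: charlie
alpha
bravo
alpha
<<<<<<< LEFT
charlie
=======
foxtrot
>>>>>>> RIGHT
charlie
echo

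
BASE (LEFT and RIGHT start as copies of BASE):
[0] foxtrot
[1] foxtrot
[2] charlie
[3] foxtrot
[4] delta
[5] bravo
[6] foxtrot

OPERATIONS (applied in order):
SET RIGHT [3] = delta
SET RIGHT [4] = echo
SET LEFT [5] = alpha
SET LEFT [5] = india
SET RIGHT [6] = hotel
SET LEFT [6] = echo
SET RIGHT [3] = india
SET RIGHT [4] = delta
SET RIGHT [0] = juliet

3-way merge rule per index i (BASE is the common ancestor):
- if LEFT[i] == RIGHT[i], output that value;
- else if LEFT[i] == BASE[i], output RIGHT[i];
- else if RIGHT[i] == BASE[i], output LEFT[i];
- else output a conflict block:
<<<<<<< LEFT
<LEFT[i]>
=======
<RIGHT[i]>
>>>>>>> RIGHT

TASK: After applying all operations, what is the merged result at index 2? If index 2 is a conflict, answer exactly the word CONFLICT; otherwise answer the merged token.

Answer: charlie

Derivation:
Final LEFT:  [foxtrot, foxtrot, charlie, foxtrot, delta, india, echo]
Final RIGHT: [juliet, foxtrot, charlie, india, delta, bravo, hotel]
i=0: L=foxtrot=BASE, R=juliet -> take RIGHT -> juliet
i=1: L=foxtrot R=foxtrot -> agree -> foxtrot
i=2: L=charlie R=charlie -> agree -> charlie
i=3: L=foxtrot=BASE, R=india -> take RIGHT -> india
i=4: L=delta R=delta -> agree -> delta
i=5: L=india, R=bravo=BASE -> take LEFT -> india
i=6: BASE=foxtrot L=echo R=hotel all differ -> CONFLICT
Index 2 -> charlie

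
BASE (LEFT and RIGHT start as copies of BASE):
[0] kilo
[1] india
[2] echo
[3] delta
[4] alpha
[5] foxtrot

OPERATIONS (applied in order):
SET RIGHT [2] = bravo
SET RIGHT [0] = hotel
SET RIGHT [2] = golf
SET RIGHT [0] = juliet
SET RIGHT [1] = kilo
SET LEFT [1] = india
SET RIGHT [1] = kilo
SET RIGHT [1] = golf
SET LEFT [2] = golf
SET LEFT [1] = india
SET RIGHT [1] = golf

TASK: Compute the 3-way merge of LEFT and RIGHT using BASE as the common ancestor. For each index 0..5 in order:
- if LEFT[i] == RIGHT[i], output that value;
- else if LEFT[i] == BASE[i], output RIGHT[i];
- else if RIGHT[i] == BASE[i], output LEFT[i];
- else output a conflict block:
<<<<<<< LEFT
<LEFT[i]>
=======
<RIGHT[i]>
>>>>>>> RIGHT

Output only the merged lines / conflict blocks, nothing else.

Answer: juliet
golf
golf
delta
alpha
foxtrot

Derivation:
Final LEFT:  [kilo, india, golf, delta, alpha, foxtrot]
Final RIGHT: [juliet, golf, golf, delta, alpha, foxtrot]
i=0: L=kilo=BASE, R=juliet -> take RIGHT -> juliet
i=1: L=india=BASE, R=golf -> take RIGHT -> golf
i=2: L=golf R=golf -> agree -> golf
i=3: L=delta R=delta -> agree -> delta
i=4: L=alpha R=alpha -> agree -> alpha
i=5: L=foxtrot R=foxtrot -> agree -> foxtrot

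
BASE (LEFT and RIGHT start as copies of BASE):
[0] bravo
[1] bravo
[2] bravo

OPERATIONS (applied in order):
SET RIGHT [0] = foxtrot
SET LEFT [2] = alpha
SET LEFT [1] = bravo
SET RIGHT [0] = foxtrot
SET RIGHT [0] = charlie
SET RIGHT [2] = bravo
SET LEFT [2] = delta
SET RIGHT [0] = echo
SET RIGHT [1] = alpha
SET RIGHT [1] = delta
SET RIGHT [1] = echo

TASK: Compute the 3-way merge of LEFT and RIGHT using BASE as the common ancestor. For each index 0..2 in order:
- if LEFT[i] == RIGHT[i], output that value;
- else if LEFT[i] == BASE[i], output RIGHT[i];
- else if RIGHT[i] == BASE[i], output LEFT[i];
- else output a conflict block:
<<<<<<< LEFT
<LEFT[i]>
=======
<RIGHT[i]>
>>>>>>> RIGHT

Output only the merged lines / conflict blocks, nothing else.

Final LEFT:  [bravo, bravo, delta]
Final RIGHT: [echo, echo, bravo]
i=0: L=bravo=BASE, R=echo -> take RIGHT -> echo
i=1: L=bravo=BASE, R=echo -> take RIGHT -> echo
i=2: L=delta, R=bravo=BASE -> take LEFT -> delta

Answer: echo
echo
delta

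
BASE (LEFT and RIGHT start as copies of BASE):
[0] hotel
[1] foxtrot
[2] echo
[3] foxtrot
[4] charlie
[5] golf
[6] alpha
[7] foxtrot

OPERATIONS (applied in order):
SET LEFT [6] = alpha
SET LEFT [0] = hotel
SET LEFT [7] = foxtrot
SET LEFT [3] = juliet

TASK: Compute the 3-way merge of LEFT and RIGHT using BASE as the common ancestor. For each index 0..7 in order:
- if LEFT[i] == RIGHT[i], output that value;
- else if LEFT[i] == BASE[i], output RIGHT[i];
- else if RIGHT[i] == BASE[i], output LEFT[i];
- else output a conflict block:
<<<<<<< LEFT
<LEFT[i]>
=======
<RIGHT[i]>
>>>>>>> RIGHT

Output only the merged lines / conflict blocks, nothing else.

Answer: hotel
foxtrot
echo
juliet
charlie
golf
alpha
foxtrot

Derivation:
Final LEFT:  [hotel, foxtrot, echo, juliet, charlie, golf, alpha, foxtrot]
Final RIGHT: [hotel, foxtrot, echo, foxtrot, charlie, golf, alpha, foxtrot]
i=0: L=hotel R=hotel -> agree -> hotel
i=1: L=foxtrot R=foxtrot -> agree -> foxtrot
i=2: L=echo R=echo -> agree -> echo
i=3: L=juliet, R=foxtrot=BASE -> take LEFT -> juliet
i=4: L=charlie R=charlie -> agree -> charlie
i=5: L=golf R=golf -> agree -> golf
i=6: L=alpha R=alpha -> agree -> alpha
i=7: L=foxtrot R=foxtrot -> agree -> foxtrot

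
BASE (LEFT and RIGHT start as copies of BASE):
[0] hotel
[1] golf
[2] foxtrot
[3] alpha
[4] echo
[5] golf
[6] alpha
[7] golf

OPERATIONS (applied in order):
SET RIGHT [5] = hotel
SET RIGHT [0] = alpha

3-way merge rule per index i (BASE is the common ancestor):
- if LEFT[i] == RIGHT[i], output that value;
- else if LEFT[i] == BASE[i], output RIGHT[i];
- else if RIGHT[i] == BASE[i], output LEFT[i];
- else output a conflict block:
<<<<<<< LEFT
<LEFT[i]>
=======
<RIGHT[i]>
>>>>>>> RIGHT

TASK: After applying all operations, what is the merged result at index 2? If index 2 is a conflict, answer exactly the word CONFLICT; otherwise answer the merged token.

Answer: foxtrot

Derivation:
Final LEFT:  [hotel, golf, foxtrot, alpha, echo, golf, alpha, golf]
Final RIGHT: [alpha, golf, foxtrot, alpha, echo, hotel, alpha, golf]
i=0: L=hotel=BASE, R=alpha -> take RIGHT -> alpha
i=1: L=golf R=golf -> agree -> golf
i=2: L=foxtrot R=foxtrot -> agree -> foxtrot
i=3: L=alpha R=alpha -> agree -> alpha
i=4: L=echo R=echo -> agree -> echo
i=5: L=golf=BASE, R=hotel -> take RIGHT -> hotel
i=6: L=alpha R=alpha -> agree -> alpha
i=7: L=golf R=golf -> agree -> golf
Index 2 -> foxtrot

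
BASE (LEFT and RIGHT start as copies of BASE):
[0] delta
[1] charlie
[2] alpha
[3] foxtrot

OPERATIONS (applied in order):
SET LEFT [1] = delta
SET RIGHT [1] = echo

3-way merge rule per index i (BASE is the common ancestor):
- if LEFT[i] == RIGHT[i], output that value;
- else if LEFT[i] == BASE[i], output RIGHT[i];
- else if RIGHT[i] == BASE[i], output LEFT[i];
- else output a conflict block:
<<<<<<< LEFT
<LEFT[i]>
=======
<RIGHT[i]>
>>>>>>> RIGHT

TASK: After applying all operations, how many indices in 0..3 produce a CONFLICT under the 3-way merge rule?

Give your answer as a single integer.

Answer: 1

Derivation:
Final LEFT:  [delta, delta, alpha, foxtrot]
Final RIGHT: [delta, echo, alpha, foxtrot]
i=0: L=delta R=delta -> agree -> delta
i=1: BASE=charlie L=delta R=echo all differ -> CONFLICT
i=2: L=alpha R=alpha -> agree -> alpha
i=3: L=foxtrot R=foxtrot -> agree -> foxtrot
Conflict count: 1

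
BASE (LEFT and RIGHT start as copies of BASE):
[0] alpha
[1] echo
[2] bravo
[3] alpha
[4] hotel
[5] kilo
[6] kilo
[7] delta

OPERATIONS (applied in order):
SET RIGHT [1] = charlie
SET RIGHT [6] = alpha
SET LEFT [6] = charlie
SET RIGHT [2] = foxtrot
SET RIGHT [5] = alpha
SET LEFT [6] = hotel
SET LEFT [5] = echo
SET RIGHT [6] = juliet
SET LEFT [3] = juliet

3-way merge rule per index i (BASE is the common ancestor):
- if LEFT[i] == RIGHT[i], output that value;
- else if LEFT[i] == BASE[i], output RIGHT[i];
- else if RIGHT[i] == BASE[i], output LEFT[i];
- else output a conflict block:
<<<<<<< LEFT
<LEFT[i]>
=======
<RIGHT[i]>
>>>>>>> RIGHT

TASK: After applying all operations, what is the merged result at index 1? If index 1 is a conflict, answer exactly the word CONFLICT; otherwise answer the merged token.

Final LEFT:  [alpha, echo, bravo, juliet, hotel, echo, hotel, delta]
Final RIGHT: [alpha, charlie, foxtrot, alpha, hotel, alpha, juliet, delta]
i=0: L=alpha R=alpha -> agree -> alpha
i=1: L=echo=BASE, R=charlie -> take RIGHT -> charlie
i=2: L=bravo=BASE, R=foxtrot -> take RIGHT -> foxtrot
i=3: L=juliet, R=alpha=BASE -> take LEFT -> juliet
i=4: L=hotel R=hotel -> agree -> hotel
i=5: BASE=kilo L=echo R=alpha all differ -> CONFLICT
i=6: BASE=kilo L=hotel R=juliet all differ -> CONFLICT
i=7: L=delta R=delta -> agree -> delta
Index 1 -> charlie

Answer: charlie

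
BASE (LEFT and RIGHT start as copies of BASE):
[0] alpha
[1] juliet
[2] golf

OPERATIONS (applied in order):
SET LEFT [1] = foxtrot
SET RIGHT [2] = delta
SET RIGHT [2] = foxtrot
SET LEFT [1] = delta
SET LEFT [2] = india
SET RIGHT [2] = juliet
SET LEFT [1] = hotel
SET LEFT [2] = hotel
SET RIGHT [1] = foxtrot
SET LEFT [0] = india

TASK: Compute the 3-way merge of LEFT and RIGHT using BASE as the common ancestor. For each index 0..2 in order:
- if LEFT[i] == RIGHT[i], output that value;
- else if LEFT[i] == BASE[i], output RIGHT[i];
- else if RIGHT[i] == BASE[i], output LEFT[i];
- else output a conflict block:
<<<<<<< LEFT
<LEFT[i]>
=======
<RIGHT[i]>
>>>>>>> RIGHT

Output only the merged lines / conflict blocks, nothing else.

Final LEFT:  [india, hotel, hotel]
Final RIGHT: [alpha, foxtrot, juliet]
i=0: L=india, R=alpha=BASE -> take LEFT -> india
i=1: BASE=juliet L=hotel R=foxtrot all differ -> CONFLICT
i=2: BASE=golf L=hotel R=juliet all differ -> CONFLICT

Answer: india
<<<<<<< LEFT
hotel
=======
foxtrot
>>>>>>> RIGHT
<<<<<<< LEFT
hotel
=======
juliet
>>>>>>> RIGHT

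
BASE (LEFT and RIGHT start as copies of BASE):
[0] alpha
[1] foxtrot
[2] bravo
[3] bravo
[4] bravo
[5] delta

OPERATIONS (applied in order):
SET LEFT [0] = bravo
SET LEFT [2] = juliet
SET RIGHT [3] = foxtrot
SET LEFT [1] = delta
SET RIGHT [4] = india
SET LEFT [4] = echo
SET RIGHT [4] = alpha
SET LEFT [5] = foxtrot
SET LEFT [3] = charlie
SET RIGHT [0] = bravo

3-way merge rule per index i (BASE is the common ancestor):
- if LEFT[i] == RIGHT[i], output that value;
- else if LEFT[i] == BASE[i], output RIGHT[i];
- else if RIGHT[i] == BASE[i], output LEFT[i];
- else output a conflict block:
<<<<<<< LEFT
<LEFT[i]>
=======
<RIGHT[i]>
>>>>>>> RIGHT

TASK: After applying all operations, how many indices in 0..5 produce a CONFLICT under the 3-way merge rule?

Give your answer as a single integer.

Final LEFT:  [bravo, delta, juliet, charlie, echo, foxtrot]
Final RIGHT: [bravo, foxtrot, bravo, foxtrot, alpha, delta]
i=0: L=bravo R=bravo -> agree -> bravo
i=1: L=delta, R=foxtrot=BASE -> take LEFT -> delta
i=2: L=juliet, R=bravo=BASE -> take LEFT -> juliet
i=3: BASE=bravo L=charlie R=foxtrot all differ -> CONFLICT
i=4: BASE=bravo L=echo R=alpha all differ -> CONFLICT
i=5: L=foxtrot, R=delta=BASE -> take LEFT -> foxtrot
Conflict count: 2

Answer: 2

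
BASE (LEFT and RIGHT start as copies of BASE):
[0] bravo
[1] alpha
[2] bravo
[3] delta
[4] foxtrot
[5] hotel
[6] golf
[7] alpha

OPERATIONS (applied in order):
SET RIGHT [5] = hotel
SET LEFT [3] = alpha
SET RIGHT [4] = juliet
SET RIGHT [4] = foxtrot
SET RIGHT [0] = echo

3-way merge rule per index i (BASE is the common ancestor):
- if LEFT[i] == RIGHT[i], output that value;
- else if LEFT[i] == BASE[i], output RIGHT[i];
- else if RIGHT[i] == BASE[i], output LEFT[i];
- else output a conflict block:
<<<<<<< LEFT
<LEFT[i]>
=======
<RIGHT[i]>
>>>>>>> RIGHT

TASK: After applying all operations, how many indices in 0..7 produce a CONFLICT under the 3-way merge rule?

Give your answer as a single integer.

Final LEFT:  [bravo, alpha, bravo, alpha, foxtrot, hotel, golf, alpha]
Final RIGHT: [echo, alpha, bravo, delta, foxtrot, hotel, golf, alpha]
i=0: L=bravo=BASE, R=echo -> take RIGHT -> echo
i=1: L=alpha R=alpha -> agree -> alpha
i=2: L=bravo R=bravo -> agree -> bravo
i=3: L=alpha, R=delta=BASE -> take LEFT -> alpha
i=4: L=foxtrot R=foxtrot -> agree -> foxtrot
i=5: L=hotel R=hotel -> agree -> hotel
i=6: L=golf R=golf -> agree -> golf
i=7: L=alpha R=alpha -> agree -> alpha
Conflict count: 0

Answer: 0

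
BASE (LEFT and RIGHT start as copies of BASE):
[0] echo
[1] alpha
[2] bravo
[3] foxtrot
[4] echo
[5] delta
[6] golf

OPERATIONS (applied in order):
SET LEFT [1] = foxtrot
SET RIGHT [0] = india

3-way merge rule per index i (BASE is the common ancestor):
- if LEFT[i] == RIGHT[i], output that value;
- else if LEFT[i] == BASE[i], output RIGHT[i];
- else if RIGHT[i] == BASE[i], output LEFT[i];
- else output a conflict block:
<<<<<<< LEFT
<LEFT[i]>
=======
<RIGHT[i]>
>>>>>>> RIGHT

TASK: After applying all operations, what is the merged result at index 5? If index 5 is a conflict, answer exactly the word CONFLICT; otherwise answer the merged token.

Answer: delta

Derivation:
Final LEFT:  [echo, foxtrot, bravo, foxtrot, echo, delta, golf]
Final RIGHT: [india, alpha, bravo, foxtrot, echo, delta, golf]
i=0: L=echo=BASE, R=india -> take RIGHT -> india
i=1: L=foxtrot, R=alpha=BASE -> take LEFT -> foxtrot
i=2: L=bravo R=bravo -> agree -> bravo
i=3: L=foxtrot R=foxtrot -> agree -> foxtrot
i=4: L=echo R=echo -> agree -> echo
i=5: L=delta R=delta -> agree -> delta
i=6: L=golf R=golf -> agree -> golf
Index 5 -> delta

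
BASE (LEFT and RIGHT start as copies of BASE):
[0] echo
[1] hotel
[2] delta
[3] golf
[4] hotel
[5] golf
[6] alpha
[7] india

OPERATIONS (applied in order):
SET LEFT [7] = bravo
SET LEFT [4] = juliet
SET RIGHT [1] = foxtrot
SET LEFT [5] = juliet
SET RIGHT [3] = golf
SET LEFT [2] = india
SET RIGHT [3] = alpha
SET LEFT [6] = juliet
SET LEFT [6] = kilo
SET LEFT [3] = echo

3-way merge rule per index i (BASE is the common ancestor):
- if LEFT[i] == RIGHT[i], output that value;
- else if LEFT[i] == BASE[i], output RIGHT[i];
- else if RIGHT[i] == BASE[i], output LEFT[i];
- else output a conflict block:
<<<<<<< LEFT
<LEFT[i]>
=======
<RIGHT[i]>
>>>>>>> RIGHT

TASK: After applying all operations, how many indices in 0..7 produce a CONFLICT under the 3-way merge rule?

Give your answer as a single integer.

Answer: 1

Derivation:
Final LEFT:  [echo, hotel, india, echo, juliet, juliet, kilo, bravo]
Final RIGHT: [echo, foxtrot, delta, alpha, hotel, golf, alpha, india]
i=0: L=echo R=echo -> agree -> echo
i=1: L=hotel=BASE, R=foxtrot -> take RIGHT -> foxtrot
i=2: L=india, R=delta=BASE -> take LEFT -> india
i=3: BASE=golf L=echo R=alpha all differ -> CONFLICT
i=4: L=juliet, R=hotel=BASE -> take LEFT -> juliet
i=5: L=juliet, R=golf=BASE -> take LEFT -> juliet
i=6: L=kilo, R=alpha=BASE -> take LEFT -> kilo
i=7: L=bravo, R=india=BASE -> take LEFT -> bravo
Conflict count: 1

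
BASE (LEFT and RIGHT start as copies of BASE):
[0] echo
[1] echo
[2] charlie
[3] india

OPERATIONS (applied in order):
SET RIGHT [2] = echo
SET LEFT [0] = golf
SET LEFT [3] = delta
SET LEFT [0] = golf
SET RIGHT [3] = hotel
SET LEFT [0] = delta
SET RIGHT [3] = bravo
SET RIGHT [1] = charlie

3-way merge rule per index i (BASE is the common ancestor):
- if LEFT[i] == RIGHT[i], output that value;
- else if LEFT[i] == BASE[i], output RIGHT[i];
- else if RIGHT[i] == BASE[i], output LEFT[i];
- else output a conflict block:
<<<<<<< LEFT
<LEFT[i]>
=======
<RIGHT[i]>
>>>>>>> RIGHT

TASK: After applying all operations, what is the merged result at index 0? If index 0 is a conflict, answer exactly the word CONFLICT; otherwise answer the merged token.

Answer: delta

Derivation:
Final LEFT:  [delta, echo, charlie, delta]
Final RIGHT: [echo, charlie, echo, bravo]
i=0: L=delta, R=echo=BASE -> take LEFT -> delta
i=1: L=echo=BASE, R=charlie -> take RIGHT -> charlie
i=2: L=charlie=BASE, R=echo -> take RIGHT -> echo
i=3: BASE=india L=delta R=bravo all differ -> CONFLICT
Index 0 -> delta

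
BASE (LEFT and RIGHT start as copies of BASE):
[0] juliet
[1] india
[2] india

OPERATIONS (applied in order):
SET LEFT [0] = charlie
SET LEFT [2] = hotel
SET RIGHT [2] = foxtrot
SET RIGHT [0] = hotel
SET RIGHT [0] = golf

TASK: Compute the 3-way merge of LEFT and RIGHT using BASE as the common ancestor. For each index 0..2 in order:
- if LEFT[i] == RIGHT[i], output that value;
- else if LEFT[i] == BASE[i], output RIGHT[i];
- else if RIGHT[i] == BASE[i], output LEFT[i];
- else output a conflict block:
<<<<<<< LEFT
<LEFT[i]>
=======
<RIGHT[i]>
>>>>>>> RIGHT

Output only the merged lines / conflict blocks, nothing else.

Final LEFT:  [charlie, india, hotel]
Final RIGHT: [golf, india, foxtrot]
i=0: BASE=juliet L=charlie R=golf all differ -> CONFLICT
i=1: L=india R=india -> agree -> india
i=2: BASE=india L=hotel R=foxtrot all differ -> CONFLICT

Answer: <<<<<<< LEFT
charlie
=======
golf
>>>>>>> RIGHT
india
<<<<<<< LEFT
hotel
=======
foxtrot
>>>>>>> RIGHT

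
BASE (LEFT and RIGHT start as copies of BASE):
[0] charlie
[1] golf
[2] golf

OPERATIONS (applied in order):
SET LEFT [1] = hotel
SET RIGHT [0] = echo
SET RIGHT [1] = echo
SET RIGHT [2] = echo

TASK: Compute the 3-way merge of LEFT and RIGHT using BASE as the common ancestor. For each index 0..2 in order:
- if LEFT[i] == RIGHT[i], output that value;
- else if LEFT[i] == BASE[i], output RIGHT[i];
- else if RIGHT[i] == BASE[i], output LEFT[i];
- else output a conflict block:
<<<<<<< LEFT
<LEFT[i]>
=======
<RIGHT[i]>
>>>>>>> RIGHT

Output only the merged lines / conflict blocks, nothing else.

Final LEFT:  [charlie, hotel, golf]
Final RIGHT: [echo, echo, echo]
i=0: L=charlie=BASE, R=echo -> take RIGHT -> echo
i=1: BASE=golf L=hotel R=echo all differ -> CONFLICT
i=2: L=golf=BASE, R=echo -> take RIGHT -> echo

Answer: echo
<<<<<<< LEFT
hotel
=======
echo
>>>>>>> RIGHT
echo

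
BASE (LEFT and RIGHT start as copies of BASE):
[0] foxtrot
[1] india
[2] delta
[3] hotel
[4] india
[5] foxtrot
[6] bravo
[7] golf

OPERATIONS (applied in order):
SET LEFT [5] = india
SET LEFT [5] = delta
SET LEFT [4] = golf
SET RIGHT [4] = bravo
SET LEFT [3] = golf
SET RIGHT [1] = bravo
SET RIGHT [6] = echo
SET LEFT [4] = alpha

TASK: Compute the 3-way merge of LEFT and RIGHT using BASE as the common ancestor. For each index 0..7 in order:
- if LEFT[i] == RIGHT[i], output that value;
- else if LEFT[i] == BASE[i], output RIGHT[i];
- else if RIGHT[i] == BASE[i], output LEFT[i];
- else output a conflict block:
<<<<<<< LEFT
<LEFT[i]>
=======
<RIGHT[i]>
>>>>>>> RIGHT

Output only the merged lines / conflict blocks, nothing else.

Final LEFT:  [foxtrot, india, delta, golf, alpha, delta, bravo, golf]
Final RIGHT: [foxtrot, bravo, delta, hotel, bravo, foxtrot, echo, golf]
i=0: L=foxtrot R=foxtrot -> agree -> foxtrot
i=1: L=india=BASE, R=bravo -> take RIGHT -> bravo
i=2: L=delta R=delta -> agree -> delta
i=3: L=golf, R=hotel=BASE -> take LEFT -> golf
i=4: BASE=india L=alpha R=bravo all differ -> CONFLICT
i=5: L=delta, R=foxtrot=BASE -> take LEFT -> delta
i=6: L=bravo=BASE, R=echo -> take RIGHT -> echo
i=7: L=golf R=golf -> agree -> golf

Answer: foxtrot
bravo
delta
golf
<<<<<<< LEFT
alpha
=======
bravo
>>>>>>> RIGHT
delta
echo
golf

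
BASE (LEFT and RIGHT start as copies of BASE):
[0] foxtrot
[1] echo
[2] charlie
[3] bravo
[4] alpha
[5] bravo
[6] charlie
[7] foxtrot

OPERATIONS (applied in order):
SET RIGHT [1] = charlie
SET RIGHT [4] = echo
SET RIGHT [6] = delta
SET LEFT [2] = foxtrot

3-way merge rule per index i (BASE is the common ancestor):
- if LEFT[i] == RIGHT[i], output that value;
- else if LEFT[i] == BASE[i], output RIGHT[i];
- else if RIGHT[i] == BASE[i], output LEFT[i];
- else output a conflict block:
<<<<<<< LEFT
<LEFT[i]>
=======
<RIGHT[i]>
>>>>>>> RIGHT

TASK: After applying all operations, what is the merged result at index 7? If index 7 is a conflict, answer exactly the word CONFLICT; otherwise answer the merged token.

Final LEFT:  [foxtrot, echo, foxtrot, bravo, alpha, bravo, charlie, foxtrot]
Final RIGHT: [foxtrot, charlie, charlie, bravo, echo, bravo, delta, foxtrot]
i=0: L=foxtrot R=foxtrot -> agree -> foxtrot
i=1: L=echo=BASE, R=charlie -> take RIGHT -> charlie
i=2: L=foxtrot, R=charlie=BASE -> take LEFT -> foxtrot
i=3: L=bravo R=bravo -> agree -> bravo
i=4: L=alpha=BASE, R=echo -> take RIGHT -> echo
i=5: L=bravo R=bravo -> agree -> bravo
i=6: L=charlie=BASE, R=delta -> take RIGHT -> delta
i=7: L=foxtrot R=foxtrot -> agree -> foxtrot
Index 7 -> foxtrot

Answer: foxtrot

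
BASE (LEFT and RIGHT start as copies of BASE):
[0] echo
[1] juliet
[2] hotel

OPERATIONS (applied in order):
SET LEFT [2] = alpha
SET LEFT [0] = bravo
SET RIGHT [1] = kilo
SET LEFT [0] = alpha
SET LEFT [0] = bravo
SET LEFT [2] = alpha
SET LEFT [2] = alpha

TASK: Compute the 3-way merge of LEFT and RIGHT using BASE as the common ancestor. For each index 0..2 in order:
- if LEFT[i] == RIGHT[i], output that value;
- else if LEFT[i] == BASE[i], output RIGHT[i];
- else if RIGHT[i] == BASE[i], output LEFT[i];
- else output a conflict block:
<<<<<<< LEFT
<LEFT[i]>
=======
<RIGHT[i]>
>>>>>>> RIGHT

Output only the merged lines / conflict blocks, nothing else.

Answer: bravo
kilo
alpha

Derivation:
Final LEFT:  [bravo, juliet, alpha]
Final RIGHT: [echo, kilo, hotel]
i=0: L=bravo, R=echo=BASE -> take LEFT -> bravo
i=1: L=juliet=BASE, R=kilo -> take RIGHT -> kilo
i=2: L=alpha, R=hotel=BASE -> take LEFT -> alpha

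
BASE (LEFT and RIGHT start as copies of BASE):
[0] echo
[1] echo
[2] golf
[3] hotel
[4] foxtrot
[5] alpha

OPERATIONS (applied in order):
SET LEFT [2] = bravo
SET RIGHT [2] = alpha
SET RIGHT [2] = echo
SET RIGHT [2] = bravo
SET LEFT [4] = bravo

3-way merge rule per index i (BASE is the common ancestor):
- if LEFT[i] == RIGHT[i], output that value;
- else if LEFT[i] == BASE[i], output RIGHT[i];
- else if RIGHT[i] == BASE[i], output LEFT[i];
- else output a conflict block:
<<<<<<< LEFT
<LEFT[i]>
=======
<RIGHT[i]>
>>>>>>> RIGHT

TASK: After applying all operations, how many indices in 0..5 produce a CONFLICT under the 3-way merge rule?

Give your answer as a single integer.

Answer: 0

Derivation:
Final LEFT:  [echo, echo, bravo, hotel, bravo, alpha]
Final RIGHT: [echo, echo, bravo, hotel, foxtrot, alpha]
i=0: L=echo R=echo -> agree -> echo
i=1: L=echo R=echo -> agree -> echo
i=2: L=bravo R=bravo -> agree -> bravo
i=3: L=hotel R=hotel -> agree -> hotel
i=4: L=bravo, R=foxtrot=BASE -> take LEFT -> bravo
i=5: L=alpha R=alpha -> agree -> alpha
Conflict count: 0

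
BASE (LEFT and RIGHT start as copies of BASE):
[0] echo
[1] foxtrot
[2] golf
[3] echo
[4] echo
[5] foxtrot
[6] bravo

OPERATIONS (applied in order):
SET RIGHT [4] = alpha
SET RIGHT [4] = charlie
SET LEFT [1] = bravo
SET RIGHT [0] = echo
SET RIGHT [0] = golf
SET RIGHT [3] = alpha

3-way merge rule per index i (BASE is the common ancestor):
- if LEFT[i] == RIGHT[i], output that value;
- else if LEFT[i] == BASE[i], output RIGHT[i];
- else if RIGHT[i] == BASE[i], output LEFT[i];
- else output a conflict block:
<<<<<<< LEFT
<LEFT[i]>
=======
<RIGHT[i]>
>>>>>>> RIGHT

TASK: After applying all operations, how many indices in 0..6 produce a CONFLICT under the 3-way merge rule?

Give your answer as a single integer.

Final LEFT:  [echo, bravo, golf, echo, echo, foxtrot, bravo]
Final RIGHT: [golf, foxtrot, golf, alpha, charlie, foxtrot, bravo]
i=0: L=echo=BASE, R=golf -> take RIGHT -> golf
i=1: L=bravo, R=foxtrot=BASE -> take LEFT -> bravo
i=2: L=golf R=golf -> agree -> golf
i=3: L=echo=BASE, R=alpha -> take RIGHT -> alpha
i=4: L=echo=BASE, R=charlie -> take RIGHT -> charlie
i=5: L=foxtrot R=foxtrot -> agree -> foxtrot
i=6: L=bravo R=bravo -> agree -> bravo
Conflict count: 0

Answer: 0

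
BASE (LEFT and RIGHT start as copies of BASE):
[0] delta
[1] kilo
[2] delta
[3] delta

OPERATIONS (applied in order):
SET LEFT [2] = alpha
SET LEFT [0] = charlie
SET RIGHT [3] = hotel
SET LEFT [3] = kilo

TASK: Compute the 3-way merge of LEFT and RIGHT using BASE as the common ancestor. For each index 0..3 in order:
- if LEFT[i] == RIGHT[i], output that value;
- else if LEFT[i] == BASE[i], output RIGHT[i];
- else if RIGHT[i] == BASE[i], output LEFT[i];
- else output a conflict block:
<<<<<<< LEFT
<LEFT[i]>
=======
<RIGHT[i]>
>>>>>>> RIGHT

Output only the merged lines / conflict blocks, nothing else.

Answer: charlie
kilo
alpha
<<<<<<< LEFT
kilo
=======
hotel
>>>>>>> RIGHT

Derivation:
Final LEFT:  [charlie, kilo, alpha, kilo]
Final RIGHT: [delta, kilo, delta, hotel]
i=0: L=charlie, R=delta=BASE -> take LEFT -> charlie
i=1: L=kilo R=kilo -> agree -> kilo
i=2: L=alpha, R=delta=BASE -> take LEFT -> alpha
i=3: BASE=delta L=kilo R=hotel all differ -> CONFLICT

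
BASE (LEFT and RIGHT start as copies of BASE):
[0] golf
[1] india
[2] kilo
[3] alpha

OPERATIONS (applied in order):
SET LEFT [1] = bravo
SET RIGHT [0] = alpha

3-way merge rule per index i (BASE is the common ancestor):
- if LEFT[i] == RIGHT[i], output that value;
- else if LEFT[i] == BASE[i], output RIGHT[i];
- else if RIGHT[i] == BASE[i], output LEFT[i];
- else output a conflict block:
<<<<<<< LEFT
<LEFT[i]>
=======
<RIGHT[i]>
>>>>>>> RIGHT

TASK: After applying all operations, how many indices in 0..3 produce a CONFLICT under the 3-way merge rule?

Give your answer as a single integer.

Answer: 0

Derivation:
Final LEFT:  [golf, bravo, kilo, alpha]
Final RIGHT: [alpha, india, kilo, alpha]
i=0: L=golf=BASE, R=alpha -> take RIGHT -> alpha
i=1: L=bravo, R=india=BASE -> take LEFT -> bravo
i=2: L=kilo R=kilo -> agree -> kilo
i=3: L=alpha R=alpha -> agree -> alpha
Conflict count: 0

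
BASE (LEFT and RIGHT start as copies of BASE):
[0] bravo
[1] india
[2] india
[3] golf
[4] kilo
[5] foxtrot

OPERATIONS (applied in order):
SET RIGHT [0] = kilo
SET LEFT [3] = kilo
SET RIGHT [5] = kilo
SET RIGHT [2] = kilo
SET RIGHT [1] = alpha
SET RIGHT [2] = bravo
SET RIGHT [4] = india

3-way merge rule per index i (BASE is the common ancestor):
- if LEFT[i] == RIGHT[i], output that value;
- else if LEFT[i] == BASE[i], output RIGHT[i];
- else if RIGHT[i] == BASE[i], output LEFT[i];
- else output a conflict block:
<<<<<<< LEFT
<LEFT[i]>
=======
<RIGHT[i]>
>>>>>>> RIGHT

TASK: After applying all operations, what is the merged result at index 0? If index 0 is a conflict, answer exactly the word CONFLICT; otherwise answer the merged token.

Final LEFT:  [bravo, india, india, kilo, kilo, foxtrot]
Final RIGHT: [kilo, alpha, bravo, golf, india, kilo]
i=0: L=bravo=BASE, R=kilo -> take RIGHT -> kilo
i=1: L=india=BASE, R=alpha -> take RIGHT -> alpha
i=2: L=india=BASE, R=bravo -> take RIGHT -> bravo
i=3: L=kilo, R=golf=BASE -> take LEFT -> kilo
i=4: L=kilo=BASE, R=india -> take RIGHT -> india
i=5: L=foxtrot=BASE, R=kilo -> take RIGHT -> kilo
Index 0 -> kilo

Answer: kilo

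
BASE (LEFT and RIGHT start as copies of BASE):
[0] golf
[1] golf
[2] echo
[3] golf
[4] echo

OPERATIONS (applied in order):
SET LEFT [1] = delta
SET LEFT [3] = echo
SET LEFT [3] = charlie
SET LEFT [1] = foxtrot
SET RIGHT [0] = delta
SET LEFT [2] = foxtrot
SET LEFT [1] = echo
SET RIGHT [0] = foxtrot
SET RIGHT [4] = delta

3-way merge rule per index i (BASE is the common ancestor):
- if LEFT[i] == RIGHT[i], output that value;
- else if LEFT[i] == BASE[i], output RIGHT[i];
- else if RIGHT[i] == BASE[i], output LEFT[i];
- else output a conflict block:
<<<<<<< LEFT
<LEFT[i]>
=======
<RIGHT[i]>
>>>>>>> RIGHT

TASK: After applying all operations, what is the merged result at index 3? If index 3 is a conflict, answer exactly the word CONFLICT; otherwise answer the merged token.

Answer: charlie

Derivation:
Final LEFT:  [golf, echo, foxtrot, charlie, echo]
Final RIGHT: [foxtrot, golf, echo, golf, delta]
i=0: L=golf=BASE, R=foxtrot -> take RIGHT -> foxtrot
i=1: L=echo, R=golf=BASE -> take LEFT -> echo
i=2: L=foxtrot, R=echo=BASE -> take LEFT -> foxtrot
i=3: L=charlie, R=golf=BASE -> take LEFT -> charlie
i=4: L=echo=BASE, R=delta -> take RIGHT -> delta
Index 3 -> charlie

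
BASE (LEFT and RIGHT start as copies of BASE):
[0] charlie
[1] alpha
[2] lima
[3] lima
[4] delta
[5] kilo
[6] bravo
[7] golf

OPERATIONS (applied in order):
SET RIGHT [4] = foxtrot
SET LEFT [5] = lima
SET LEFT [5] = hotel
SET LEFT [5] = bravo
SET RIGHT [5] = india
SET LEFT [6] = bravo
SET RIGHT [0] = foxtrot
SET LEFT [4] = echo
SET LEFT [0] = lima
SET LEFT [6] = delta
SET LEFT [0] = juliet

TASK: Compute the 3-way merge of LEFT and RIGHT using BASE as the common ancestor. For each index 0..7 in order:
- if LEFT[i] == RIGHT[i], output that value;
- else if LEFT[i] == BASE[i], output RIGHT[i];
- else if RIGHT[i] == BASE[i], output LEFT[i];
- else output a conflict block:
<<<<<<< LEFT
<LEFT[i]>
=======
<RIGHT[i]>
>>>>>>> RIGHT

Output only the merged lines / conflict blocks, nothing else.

Answer: <<<<<<< LEFT
juliet
=======
foxtrot
>>>>>>> RIGHT
alpha
lima
lima
<<<<<<< LEFT
echo
=======
foxtrot
>>>>>>> RIGHT
<<<<<<< LEFT
bravo
=======
india
>>>>>>> RIGHT
delta
golf

Derivation:
Final LEFT:  [juliet, alpha, lima, lima, echo, bravo, delta, golf]
Final RIGHT: [foxtrot, alpha, lima, lima, foxtrot, india, bravo, golf]
i=0: BASE=charlie L=juliet R=foxtrot all differ -> CONFLICT
i=1: L=alpha R=alpha -> agree -> alpha
i=2: L=lima R=lima -> agree -> lima
i=3: L=lima R=lima -> agree -> lima
i=4: BASE=delta L=echo R=foxtrot all differ -> CONFLICT
i=5: BASE=kilo L=bravo R=india all differ -> CONFLICT
i=6: L=delta, R=bravo=BASE -> take LEFT -> delta
i=7: L=golf R=golf -> agree -> golf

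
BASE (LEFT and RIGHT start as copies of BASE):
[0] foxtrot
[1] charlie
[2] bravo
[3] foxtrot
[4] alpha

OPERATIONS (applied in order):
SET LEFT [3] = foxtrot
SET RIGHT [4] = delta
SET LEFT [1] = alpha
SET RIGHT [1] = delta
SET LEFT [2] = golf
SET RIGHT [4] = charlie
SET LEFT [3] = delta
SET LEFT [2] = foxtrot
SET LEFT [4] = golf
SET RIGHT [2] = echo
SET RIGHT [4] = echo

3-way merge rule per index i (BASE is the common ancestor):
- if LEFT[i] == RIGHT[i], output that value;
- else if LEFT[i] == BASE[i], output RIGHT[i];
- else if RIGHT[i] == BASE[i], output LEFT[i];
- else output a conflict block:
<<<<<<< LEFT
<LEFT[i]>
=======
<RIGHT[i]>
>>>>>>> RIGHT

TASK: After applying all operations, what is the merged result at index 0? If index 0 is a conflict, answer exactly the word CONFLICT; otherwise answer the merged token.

Final LEFT:  [foxtrot, alpha, foxtrot, delta, golf]
Final RIGHT: [foxtrot, delta, echo, foxtrot, echo]
i=0: L=foxtrot R=foxtrot -> agree -> foxtrot
i=1: BASE=charlie L=alpha R=delta all differ -> CONFLICT
i=2: BASE=bravo L=foxtrot R=echo all differ -> CONFLICT
i=3: L=delta, R=foxtrot=BASE -> take LEFT -> delta
i=4: BASE=alpha L=golf R=echo all differ -> CONFLICT
Index 0 -> foxtrot

Answer: foxtrot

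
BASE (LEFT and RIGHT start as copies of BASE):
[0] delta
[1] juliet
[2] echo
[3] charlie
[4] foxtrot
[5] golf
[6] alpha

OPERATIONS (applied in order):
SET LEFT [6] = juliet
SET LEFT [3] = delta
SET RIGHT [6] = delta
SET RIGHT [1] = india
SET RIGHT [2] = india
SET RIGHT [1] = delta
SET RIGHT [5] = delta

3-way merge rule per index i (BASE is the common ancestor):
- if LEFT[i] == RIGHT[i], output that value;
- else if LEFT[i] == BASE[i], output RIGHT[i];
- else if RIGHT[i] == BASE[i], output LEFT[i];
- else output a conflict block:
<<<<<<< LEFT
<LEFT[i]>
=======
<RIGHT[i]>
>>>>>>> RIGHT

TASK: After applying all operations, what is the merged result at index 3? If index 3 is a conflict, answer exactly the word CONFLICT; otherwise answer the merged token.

Answer: delta

Derivation:
Final LEFT:  [delta, juliet, echo, delta, foxtrot, golf, juliet]
Final RIGHT: [delta, delta, india, charlie, foxtrot, delta, delta]
i=0: L=delta R=delta -> agree -> delta
i=1: L=juliet=BASE, R=delta -> take RIGHT -> delta
i=2: L=echo=BASE, R=india -> take RIGHT -> india
i=3: L=delta, R=charlie=BASE -> take LEFT -> delta
i=4: L=foxtrot R=foxtrot -> agree -> foxtrot
i=5: L=golf=BASE, R=delta -> take RIGHT -> delta
i=6: BASE=alpha L=juliet R=delta all differ -> CONFLICT
Index 3 -> delta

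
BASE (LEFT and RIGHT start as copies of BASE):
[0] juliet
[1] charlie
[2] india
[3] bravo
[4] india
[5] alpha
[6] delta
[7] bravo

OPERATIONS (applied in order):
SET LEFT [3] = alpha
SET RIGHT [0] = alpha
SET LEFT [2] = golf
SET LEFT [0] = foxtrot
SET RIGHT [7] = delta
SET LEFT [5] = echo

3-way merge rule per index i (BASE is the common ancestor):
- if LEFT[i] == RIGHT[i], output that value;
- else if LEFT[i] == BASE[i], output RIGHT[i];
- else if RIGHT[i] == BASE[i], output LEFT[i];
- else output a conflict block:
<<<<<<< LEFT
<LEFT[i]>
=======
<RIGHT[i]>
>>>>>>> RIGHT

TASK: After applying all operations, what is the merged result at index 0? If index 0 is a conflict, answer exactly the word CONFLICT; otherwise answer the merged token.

Answer: CONFLICT

Derivation:
Final LEFT:  [foxtrot, charlie, golf, alpha, india, echo, delta, bravo]
Final RIGHT: [alpha, charlie, india, bravo, india, alpha, delta, delta]
i=0: BASE=juliet L=foxtrot R=alpha all differ -> CONFLICT
i=1: L=charlie R=charlie -> agree -> charlie
i=2: L=golf, R=india=BASE -> take LEFT -> golf
i=3: L=alpha, R=bravo=BASE -> take LEFT -> alpha
i=4: L=india R=india -> agree -> india
i=5: L=echo, R=alpha=BASE -> take LEFT -> echo
i=6: L=delta R=delta -> agree -> delta
i=7: L=bravo=BASE, R=delta -> take RIGHT -> delta
Index 0 -> CONFLICT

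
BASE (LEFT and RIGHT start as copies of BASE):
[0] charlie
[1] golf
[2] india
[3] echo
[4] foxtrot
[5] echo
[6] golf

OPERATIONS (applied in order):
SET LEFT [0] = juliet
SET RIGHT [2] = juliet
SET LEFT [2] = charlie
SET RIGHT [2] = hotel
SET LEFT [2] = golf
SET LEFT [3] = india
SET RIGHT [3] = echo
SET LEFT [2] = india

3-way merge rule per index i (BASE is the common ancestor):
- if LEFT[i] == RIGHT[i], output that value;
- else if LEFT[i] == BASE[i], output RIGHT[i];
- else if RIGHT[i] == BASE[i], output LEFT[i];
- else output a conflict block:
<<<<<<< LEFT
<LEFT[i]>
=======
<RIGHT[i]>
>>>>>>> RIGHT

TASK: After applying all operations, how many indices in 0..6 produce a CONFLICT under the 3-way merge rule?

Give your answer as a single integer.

Answer: 0

Derivation:
Final LEFT:  [juliet, golf, india, india, foxtrot, echo, golf]
Final RIGHT: [charlie, golf, hotel, echo, foxtrot, echo, golf]
i=0: L=juliet, R=charlie=BASE -> take LEFT -> juliet
i=1: L=golf R=golf -> agree -> golf
i=2: L=india=BASE, R=hotel -> take RIGHT -> hotel
i=3: L=india, R=echo=BASE -> take LEFT -> india
i=4: L=foxtrot R=foxtrot -> agree -> foxtrot
i=5: L=echo R=echo -> agree -> echo
i=6: L=golf R=golf -> agree -> golf
Conflict count: 0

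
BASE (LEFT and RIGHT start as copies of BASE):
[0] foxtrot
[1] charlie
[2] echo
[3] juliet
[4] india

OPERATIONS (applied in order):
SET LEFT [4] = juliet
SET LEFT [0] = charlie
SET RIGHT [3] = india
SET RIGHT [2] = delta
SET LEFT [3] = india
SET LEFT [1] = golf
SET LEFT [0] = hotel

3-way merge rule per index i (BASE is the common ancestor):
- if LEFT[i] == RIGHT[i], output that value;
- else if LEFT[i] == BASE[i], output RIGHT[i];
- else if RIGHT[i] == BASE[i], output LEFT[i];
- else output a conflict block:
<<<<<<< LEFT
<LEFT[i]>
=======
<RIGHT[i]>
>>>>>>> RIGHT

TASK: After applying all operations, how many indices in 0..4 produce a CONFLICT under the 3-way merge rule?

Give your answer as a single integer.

Answer: 0

Derivation:
Final LEFT:  [hotel, golf, echo, india, juliet]
Final RIGHT: [foxtrot, charlie, delta, india, india]
i=0: L=hotel, R=foxtrot=BASE -> take LEFT -> hotel
i=1: L=golf, R=charlie=BASE -> take LEFT -> golf
i=2: L=echo=BASE, R=delta -> take RIGHT -> delta
i=3: L=india R=india -> agree -> india
i=4: L=juliet, R=india=BASE -> take LEFT -> juliet
Conflict count: 0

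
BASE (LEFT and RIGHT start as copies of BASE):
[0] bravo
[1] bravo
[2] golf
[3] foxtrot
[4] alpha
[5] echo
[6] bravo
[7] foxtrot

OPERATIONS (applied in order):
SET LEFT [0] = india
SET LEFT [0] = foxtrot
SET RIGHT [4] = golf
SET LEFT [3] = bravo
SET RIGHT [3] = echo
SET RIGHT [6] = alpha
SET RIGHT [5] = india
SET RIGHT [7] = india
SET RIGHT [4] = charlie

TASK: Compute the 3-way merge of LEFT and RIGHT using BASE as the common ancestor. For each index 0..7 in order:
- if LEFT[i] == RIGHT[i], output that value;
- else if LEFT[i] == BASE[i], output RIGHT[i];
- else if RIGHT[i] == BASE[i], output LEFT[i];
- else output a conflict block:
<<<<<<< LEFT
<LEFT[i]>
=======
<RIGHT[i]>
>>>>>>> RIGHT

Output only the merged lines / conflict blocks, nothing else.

Answer: foxtrot
bravo
golf
<<<<<<< LEFT
bravo
=======
echo
>>>>>>> RIGHT
charlie
india
alpha
india

Derivation:
Final LEFT:  [foxtrot, bravo, golf, bravo, alpha, echo, bravo, foxtrot]
Final RIGHT: [bravo, bravo, golf, echo, charlie, india, alpha, india]
i=0: L=foxtrot, R=bravo=BASE -> take LEFT -> foxtrot
i=1: L=bravo R=bravo -> agree -> bravo
i=2: L=golf R=golf -> agree -> golf
i=3: BASE=foxtrot L=bravo R=echo all differ -> CONFLICT
i=4: L=alpha=BASE, R=charlie -> take RIGHT -> charlie
i=5: L=echo=BASE, R=india -> take RIGHT -> india
i=6: L=bravo=BASE, R=alpha -> take RIGHT -> alpha
i=7: L=foxtrot=BASE, R=india -> take RIGHT -> india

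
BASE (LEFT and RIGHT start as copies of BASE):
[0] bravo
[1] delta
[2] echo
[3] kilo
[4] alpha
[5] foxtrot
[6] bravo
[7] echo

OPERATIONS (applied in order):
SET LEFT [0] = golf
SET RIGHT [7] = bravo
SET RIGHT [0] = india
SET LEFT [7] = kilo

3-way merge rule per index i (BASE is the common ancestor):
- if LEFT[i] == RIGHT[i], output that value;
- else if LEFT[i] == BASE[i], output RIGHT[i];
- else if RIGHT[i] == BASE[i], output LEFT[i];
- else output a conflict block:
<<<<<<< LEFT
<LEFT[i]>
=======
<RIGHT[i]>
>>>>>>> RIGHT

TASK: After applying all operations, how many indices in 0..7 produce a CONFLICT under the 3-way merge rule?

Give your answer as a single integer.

Answer: 2

Derivation:
Final LEFT:  [golf, delta, echo, kilo, alpha, foxtrot, bravo, kilo]
Final RIGHT: [india, delta, echo, kilo, alpha, foxtrot, bravo, bravo]
i=0: BASE=bravo L=golf R=india all differ -> CONFLICT
i=1: L=delta R=delta -> agree -> delta
i=2: L=echo R=echo -> agree -> echo
i=3: L=kilo R=kilo -> agree -> kilo
i=4: L=alpha R=alpha -> agree -> alpha
i=5: L=foxtrot R=foxtrot -> agree -> foxtrot
i=6: L=bravo R=bravo -> agree -> bravo
i=7: BASE=echo L=kilo R=bravo all differ -> CONFLICT
Conflict count: 2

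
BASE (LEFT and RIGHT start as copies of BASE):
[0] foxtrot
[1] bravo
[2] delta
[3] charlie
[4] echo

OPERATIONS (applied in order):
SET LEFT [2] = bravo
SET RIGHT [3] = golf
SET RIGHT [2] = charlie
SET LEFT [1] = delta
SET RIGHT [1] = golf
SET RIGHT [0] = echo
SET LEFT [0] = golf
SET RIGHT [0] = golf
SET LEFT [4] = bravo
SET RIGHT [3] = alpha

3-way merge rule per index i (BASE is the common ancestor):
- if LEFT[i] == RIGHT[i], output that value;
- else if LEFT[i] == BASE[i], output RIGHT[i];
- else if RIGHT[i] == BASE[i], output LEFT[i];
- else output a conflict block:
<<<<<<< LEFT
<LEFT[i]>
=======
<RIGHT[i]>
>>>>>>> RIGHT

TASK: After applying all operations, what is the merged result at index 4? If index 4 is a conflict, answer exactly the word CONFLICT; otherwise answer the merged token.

Answer: bravo

Derivation:
Final LEFT:  [golf, delta, bravo, charlie, bravo]
Final RIGHT: [golf, golf, charlie, alpha, echo]
i=0: L=golf R=golf -> agree -> golf
i=1: BASE=bravo L=delta R=golf all differ -> CONFLICT
i=2: BASE=delta L=bravo R=charlie all differ -> CONFLICT
i=3: L=charlie=BASE, R=alpha -> take RIGHT -> alpha
i=4: L=bravo, R=echo=BASE -> take LEFT -> bravo
Index 4 -> bravo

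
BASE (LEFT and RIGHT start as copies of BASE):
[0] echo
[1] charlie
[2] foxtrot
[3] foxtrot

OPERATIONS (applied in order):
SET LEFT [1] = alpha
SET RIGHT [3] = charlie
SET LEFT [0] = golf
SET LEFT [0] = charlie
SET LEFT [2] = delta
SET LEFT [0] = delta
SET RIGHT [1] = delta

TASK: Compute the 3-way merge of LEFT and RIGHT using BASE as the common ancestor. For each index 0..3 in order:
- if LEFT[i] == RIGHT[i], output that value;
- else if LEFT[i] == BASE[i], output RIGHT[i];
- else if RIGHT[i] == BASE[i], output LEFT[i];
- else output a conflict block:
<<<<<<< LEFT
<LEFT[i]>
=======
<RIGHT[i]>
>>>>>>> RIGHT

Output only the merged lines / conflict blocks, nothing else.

Answer: delta
<<<<<<< LEFT
alpha
=======
delta
>>>>>>> RIGHT
delta
charlie

Derivation:
Final LEFT:  [delta, alpha, delta, foxtrot]
Final RIGHT: [echo, delta, foxtrot, charlie]
i=0: L=delta, R=echo=BASE -> take LEFT -> delta
i=1: BASE=charlie L=alpha R=delta all differ -> CONFLICT
i=2: L=delta, R=foxtrot=BASE -> take LEFT -> delta
i=3: L=foxtrot=BASE, R=charlie -> take RIGHT -> charlie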